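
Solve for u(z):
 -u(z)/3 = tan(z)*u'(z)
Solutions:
 u(z) = C1/sin(z)^(1/3)


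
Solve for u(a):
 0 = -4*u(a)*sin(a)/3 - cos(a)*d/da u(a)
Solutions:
 u(a) = C1*cos(a)^(4/3)


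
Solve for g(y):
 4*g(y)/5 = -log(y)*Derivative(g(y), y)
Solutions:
 g(y) = C1*exp(-4*li(y)/5)


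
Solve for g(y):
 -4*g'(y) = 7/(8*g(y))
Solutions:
 g(y) = -sqrt(C1 - 7*y)/4
 g(y) = sqrt(C1 - 7*y)/4


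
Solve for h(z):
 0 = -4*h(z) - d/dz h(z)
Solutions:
 h(z) = C1*exp(-4*z)


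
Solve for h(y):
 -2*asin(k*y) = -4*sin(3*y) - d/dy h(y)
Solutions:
 h(y) = C1 + 2*Piecewise((y*asin(k*y) + sqrt(-k^2*y^2 + 1)/k, Ne(k, 0)), (0, True)) + 4*cos(3*y)/3


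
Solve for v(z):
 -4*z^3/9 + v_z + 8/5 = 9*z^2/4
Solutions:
 v(z) = C1 + z^4/9 + 3*z^3/4 - 8*z/5


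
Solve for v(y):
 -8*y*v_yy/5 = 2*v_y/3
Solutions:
 v(y) = C1 + C2*y^(7/12)


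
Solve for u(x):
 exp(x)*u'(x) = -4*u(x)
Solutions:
 u(x) = C1*exp(4*exp(-x))


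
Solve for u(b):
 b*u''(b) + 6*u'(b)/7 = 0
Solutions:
 u(b) = C1 + C2*b^(1/7)


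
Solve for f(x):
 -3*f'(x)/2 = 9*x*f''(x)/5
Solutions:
 f(x) = C1 + C2*x^(1/6)


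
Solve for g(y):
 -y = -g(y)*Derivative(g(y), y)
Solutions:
 g(y) = -sqrt(C1 + y^2)
 g(y) = sqrt(C1 + y^2)


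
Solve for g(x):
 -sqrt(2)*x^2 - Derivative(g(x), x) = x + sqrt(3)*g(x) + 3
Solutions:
 g(x) = C1*exp(-sqrt(3)*x) - sqrt(6)*x^2/3 - sqrt(3)*x/3 + 2*sqrt(2)*x/3 - sqrt(3) - 2*sqrt(6)/9 + 1/3


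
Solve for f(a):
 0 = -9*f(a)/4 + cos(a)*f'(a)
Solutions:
 f(a) = C1*(sin(a) + 1)^(9/8)/(sin(a) - 1)^(9/8)


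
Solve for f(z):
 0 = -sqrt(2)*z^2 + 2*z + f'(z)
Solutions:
 f(z) = C1 + sqrt(2)*z^3/3 - z^2


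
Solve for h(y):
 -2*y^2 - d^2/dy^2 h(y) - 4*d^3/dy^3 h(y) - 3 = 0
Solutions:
 h(y) = C1 + C2*y + C3*exp(-y/4) - y^4/6 + 8*y^3/3 - 67*y^2/2


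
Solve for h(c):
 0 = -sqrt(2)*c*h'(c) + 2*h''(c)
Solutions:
 h(c) = C1 + C2*erfi(2^(1/4)*c/2)


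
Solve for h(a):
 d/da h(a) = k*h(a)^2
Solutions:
 h(a) = -1/(C1 + a*k)


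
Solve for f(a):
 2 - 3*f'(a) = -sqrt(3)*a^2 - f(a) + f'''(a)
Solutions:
 f(a) = C1*exp(2^(1/3)*a*(-2^(1/3)*(1 + sqrt(5))^(1/3) + 2/(1 + sqrt(5))^(1/3))/4)*sin(2^(1/3)*sqrt(3)*a*(2/(1 + sqrt(5))^(1/3) + 2^(1/3)*(1 + sqrt(5))^(1/3))/4) + C2*exp(2^(1/3)*a*(-2^(1/3)*(1 + sqrt(5))^(1/3) + 2/(1 + sqrt(5))^(1/3))/4)*cos(2^(1/3)*sqrt(3)*a*(2/(1 + sqrt(5))^(1/3) + 2^(1/3)*(1 + sqrt(5))^(1/3))/4) + C3*exp(2^(1/3)*a*(-1/(1 + sqrt(5))^(1/3) + 2^(1/3)*(1 + sqrt(5))^(1/3)/2)) - sqrt(3)*a^2 - 6*sqrt(3)*a - 18*sqrt(3) - 2


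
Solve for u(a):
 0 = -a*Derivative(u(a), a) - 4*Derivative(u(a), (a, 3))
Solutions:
 u(a) = C1 + Integral(C2*airyai(-2^(1/3)*a/2) + C3*airybi(-2^(1/3)*a/2), a)


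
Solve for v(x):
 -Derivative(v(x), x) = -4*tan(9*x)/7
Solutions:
 v(x) = C1 - 4*log(cos(9*x))/63


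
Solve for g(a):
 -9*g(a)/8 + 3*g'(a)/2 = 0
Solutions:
 g(a) = C1*exp(3*a/4)


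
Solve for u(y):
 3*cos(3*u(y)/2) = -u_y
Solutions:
 u(y) = -2*asin((C1 + exp(9*y))/(C1 - exp(9*y)))/3 + 2*pi/3
 u(y) = 2*asin((C1 + exp(9*y))/(C1 - exp(9*y)))/3


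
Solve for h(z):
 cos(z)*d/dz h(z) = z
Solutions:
 h(z) = C1 + Integral(z/cos(z), z)


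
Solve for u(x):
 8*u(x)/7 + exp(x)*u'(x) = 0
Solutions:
 u(x) = C1*exp(8*exp(-x)/7)


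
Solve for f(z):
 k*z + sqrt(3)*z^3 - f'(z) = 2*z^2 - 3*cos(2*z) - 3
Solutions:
 f(z) = C1 + k*z^2/2 + sqrt(3)*z^4/4 - 2*z^3/3 + 3*z + 3*sin(z)*cos(z)


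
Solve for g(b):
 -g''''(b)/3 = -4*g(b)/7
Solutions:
 g(b) = C1*exp(-sqrt(2)*3^(1/4)*7^(3/4)*b/7) + C2*exp(sqrt(2)*3^(1/4)*7^(3/4)*b/7) + C3*sin(sqrt(2)*3^(1/4)*7^(3/4)*b/7) + C4*cos(sqrt(2)*3^(1/4)*7^(3/4)*b/7)


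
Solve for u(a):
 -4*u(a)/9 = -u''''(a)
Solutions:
 u(a) = C1*exp(-sqrt(6)*a/3) + C2*exp(sqrt(6)*a/3) + C3*sin(sqrt(6)*a/3) + C4*cos(sqrt(6)*a/3)


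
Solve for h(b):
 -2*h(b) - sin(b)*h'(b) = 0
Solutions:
 h(b) = C1*(cos(b) + 1)/(cos(b) - 1)


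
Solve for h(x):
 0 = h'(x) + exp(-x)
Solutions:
 h(x) = C1 + exp(-x)


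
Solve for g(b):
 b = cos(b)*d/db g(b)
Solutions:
 g(b) = C1 + Integral(b/cos(b), b)


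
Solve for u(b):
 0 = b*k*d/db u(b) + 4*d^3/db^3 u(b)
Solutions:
 u(b) = C1 + Integral(C2*airyai(2^(1/3)*b*(-k)^(1/3)/2) + C3*airybi(2^(1/3)*b*(-k)^(1/3)/2), b)


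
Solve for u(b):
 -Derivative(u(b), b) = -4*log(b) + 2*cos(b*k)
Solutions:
 u(b) = C1 + 4*b*log(b) - 4*b - 2*Piecewise((sin(b*k)/k, Ne(k, 0)), (b, True))


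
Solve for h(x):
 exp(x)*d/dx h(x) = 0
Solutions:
 h(x) = C1


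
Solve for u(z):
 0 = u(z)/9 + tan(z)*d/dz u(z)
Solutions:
 u(z) = C1/sin(z)^(1/9)


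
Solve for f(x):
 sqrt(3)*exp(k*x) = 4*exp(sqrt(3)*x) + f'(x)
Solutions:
 f(x) = C1 - 4*sqrt(3)*exp(sqrt(3)*x)/3 + sqrt(3)*exp(k*x)/k


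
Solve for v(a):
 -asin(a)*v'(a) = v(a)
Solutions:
 v(a) = C1*exp(-Integral(1/asin(a), a))


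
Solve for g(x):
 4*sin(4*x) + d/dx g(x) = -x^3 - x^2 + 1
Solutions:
 g(x) = C1 - x^4/4 - x^3/3 + x + cos(4*x)


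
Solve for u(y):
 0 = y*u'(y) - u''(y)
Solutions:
 u(y) = C1 + C2*erfi(sqrt(2)*y/2)


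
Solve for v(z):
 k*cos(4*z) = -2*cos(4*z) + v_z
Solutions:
 v(z) = C1 + k*sin(4*z)/4 + sin(4*z)/2


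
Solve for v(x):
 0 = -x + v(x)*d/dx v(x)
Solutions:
 v(x) = -sqrt(C1 + x^2)
 v(x) = sqrt(C1 + x^2)


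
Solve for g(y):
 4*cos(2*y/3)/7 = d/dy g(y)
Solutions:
 g(y) = C1 + 6*sin(2*y/3)/7


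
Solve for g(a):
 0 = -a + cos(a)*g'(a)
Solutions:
 g(a) = C1 + Integral(a/cos(a), a)


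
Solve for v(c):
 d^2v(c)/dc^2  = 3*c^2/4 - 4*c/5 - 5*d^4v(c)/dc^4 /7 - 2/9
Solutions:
 v(c) = C1 + C2*c + C3*sin(sqrt(35)*c/5) + C4*cos(sqrt(35)*c/5) + c^4/16 - 2*c^3/15 - 163*c^2/252


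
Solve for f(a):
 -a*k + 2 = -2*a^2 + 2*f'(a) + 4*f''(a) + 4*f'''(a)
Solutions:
 f(a) = C1 + a^3/3 - a^2*k/4 - 2*a^2 + a*k + 5*a + (C2*sin(a/2) + C3*cos(a/2))*exp(-a/2)


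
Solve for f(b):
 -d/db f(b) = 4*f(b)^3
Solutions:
 f(b) = -sqrt(2)*sqrt(-1/(C1 - 4*b))/2
 f(b) = sqrt(2)*sqrt(-1/(C1 - 4*b))/2


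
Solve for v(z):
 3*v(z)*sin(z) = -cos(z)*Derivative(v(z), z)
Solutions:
 v(z) = C1*cos(z)^3


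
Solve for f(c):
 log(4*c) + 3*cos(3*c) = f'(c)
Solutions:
 f(c) = C1 + c*log(c) - c + 2*c*log(2) + sin(3*c)


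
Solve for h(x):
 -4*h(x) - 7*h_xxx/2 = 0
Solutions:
 h(x) = C3*exp(-2*7^(2/3)*x/7) + (C1*sin(sqrt(3)*7^(2/3)*x/7) + C2*cos(sqrt(3)*7^(2/3)*x/7))*exp(7^(2/3)*x/7)


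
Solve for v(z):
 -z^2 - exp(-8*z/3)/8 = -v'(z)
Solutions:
 v(z) = C1 + z^3/3 - 3*exp(-8*z/3)/64


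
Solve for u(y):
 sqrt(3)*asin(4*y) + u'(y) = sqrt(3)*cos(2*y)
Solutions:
 u(y) = C1 - sqrt(3)*(y*asin(4*y) + sqrt(1 - 16*y^2)/4) + sqrt(3)*sin(2*y)/2


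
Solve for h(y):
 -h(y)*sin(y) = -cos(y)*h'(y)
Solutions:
 h(y) = C1/cos(y)


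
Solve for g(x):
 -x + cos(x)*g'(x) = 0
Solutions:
 g(x) = C1 + Integral(x/cos(x), x)


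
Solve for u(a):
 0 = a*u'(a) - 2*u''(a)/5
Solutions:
 u(a) = C1 + C2*erfi(sqrt(5)*a/2)


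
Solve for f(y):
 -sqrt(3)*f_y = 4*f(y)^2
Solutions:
 f(y) = 3/(C1 + 4*sqrt(3)*y)


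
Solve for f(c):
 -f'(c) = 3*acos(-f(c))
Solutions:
 Integral(1/acos(-_y), (_y, f(c))) = C1 - 3*c


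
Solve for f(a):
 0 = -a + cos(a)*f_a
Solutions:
 f(a) = C1 + Integral(a/cos(a), a)


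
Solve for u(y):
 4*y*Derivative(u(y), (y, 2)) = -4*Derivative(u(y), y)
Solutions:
 u(y) = C1 + C2*log(y)


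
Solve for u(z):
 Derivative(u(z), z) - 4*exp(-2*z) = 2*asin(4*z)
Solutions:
 u(z) = C1 + 2*z*asin(4*z) + sqrt(1 - 16*z^2)/2 - 2*exp(-2*z)


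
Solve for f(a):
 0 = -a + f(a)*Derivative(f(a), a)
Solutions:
 f(a) = -sqrt(C1 + a^2)
 f(a) = sqrt(C1 + a^2)


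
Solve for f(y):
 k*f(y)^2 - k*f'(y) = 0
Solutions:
 f(y) = -1/(C1 + y)


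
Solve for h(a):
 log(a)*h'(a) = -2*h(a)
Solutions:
 h(a) = C1*exp(-2*li(a))


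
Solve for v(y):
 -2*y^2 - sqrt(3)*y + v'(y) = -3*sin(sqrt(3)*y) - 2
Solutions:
 v(y) = C1 + 2*y^3/3 + sqrt(3)*y^2/2 - 2*y + sqrt(3)*cos(sqrt(3)*y)


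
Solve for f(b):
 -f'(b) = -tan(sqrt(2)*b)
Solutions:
 f(b) = C1 - sqrt(2)*log(cos(sqrt(2)*b))/2


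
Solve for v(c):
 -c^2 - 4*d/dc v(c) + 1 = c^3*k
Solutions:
 v(c) = C1 - c^4*k/16 - c^3/12 + c/4


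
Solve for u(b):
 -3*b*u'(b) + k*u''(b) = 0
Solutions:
 u(b) = C1 + C2*erf(sqrt(6)*b*sqrt(-1/k)/2)/sqrt(-1/k)


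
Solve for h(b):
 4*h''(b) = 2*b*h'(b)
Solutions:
 h(b) = C1 + C2*erfi(b/2)


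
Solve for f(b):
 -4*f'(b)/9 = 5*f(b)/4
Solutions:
 f(b) = C1*exp(-45*b/16)


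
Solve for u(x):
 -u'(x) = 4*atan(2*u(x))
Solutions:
 Integral(1/atan(2*_y), (_y, u(x))) = C1 - 4*x


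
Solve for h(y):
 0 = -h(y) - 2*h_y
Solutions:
 h(y) = C1*exp(-y/2)


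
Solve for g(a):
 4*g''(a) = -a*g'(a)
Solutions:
 g(a) = C1 + C2*erf(sqrt(2)*a/4)


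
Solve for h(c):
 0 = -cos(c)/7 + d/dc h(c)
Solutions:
 h(c) = C1 + sin(c)/7


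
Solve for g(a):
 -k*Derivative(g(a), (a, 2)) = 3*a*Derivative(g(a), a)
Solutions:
 g(a) = C1 + C2*sqrt(k)*erf(sqrt(6)*a*sqrt(1/k)/2)


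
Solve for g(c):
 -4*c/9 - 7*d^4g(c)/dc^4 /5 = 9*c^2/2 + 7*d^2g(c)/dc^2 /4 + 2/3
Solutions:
 g(c) = C1 + C2*c + C3*sin(sqrt(5)*c/2) + C4*cos(sqrt(5)*c/2) - 3*c^4/14 - 8*c^3/189 + 28*c^2/15


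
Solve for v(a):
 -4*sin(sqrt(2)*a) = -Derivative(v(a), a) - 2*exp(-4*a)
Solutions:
 v(a) = C1 - 2*sqrt(2)*cos(sqrt(2)*a) + exp(-4*a)/2


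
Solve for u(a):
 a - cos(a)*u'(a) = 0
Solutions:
 u(a) = C1 + Integral(a/cos(a), a)


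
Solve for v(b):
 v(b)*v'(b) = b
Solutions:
 v(b) = -sqrt(C1 + b^2)
 v(b) = sqrt(C1 + b^2)


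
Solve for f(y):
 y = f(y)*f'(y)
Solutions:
 f(y) = -sqrt(C1 + y^2)
 f(y) = sqrt(C1 + y^2)


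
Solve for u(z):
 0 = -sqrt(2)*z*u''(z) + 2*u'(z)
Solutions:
 u(z) = C1 + C2*z^(1 + sqrt(2))


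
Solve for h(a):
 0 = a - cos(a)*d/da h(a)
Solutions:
 h(a) = C1 + Integral(a/cos(a), a)


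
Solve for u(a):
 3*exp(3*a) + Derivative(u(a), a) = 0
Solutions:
 u(a) = C1 - exp(3*a)


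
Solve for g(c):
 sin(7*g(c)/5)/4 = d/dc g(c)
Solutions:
 -c/4 + 5*log(cos(7*g(c)/5) - 1)/14 - 5*log(cos(7*g(c)/5) + 1)/14 = C1


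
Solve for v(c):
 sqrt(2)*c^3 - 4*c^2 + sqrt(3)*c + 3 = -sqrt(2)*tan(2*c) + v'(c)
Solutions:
 v(c) = C1 + sqrt(2)*c^4/4 - 4*c^3/3 + sqrt(3)*c^2/2 + 3*c - sqrt(2)*log(cos(2*c))/2


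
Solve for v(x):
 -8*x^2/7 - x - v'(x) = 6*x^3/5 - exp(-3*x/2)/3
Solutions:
 v(x) = C1 - 3*x^4/10 - 8*x^3/21 - x^2/2 - 2*exp(-3*x/2)/9


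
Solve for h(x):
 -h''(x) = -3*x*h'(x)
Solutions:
 h(x) = C1 + C2*erfi(sqrt(6)*x/2)


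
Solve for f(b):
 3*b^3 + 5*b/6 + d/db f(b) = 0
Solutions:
 f(b) = C1 - 3*b^4/4 - 5*b^2/12


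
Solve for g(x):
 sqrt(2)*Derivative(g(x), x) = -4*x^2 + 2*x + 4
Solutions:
 g(x) = C1 - 2*sqrt(2)*x^3/3 + sqrt(2)*x^2/2 + 2*sqrt(2)*x


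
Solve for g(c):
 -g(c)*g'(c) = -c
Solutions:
 g(c) = -sqrt(C1 + c^2)
 g(c) = sqrt(C1 + c^2)


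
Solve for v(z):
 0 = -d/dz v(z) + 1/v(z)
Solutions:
 v(z) = -sqrt(C1 + 2*z)
 v(z) = sqrt(C1 + 2*z)


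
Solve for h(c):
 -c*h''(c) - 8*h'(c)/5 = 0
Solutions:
 h(c) = C1 + C2/c^(3/5)


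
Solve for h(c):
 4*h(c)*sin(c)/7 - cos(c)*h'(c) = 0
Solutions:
 h(c) = C1/cos(c)^(4/7)


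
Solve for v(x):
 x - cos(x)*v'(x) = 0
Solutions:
 v(x) = C1 + Integral(x/cos(x), x)


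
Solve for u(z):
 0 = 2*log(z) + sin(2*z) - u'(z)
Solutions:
 u(z) = C1 + 2*z*log(z) - 2*z - cos(2*z)/2


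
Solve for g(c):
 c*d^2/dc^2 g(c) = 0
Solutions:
 g(c) = C1 + C2*c


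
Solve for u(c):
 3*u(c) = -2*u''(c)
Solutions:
 u(c) = C1*sin(sqrt(6)*c/2) + C2*cos(sqrt(6)*c/2)


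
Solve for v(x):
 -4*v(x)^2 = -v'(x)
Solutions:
 v(x) = -1/(C1 + 4*x)


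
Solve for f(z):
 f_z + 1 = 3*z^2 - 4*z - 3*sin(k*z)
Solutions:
 f(z) = C1 + z^3 - 2*z^2 - z + 3*cos(k*z)/k


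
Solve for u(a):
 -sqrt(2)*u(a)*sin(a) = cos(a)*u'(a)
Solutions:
 u(a) = C1*cos(a)^(sqrt(2))


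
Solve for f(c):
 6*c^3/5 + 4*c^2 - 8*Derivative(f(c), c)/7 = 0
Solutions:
 f(c) = C1 + 21*c^4/80 + 7*c^3/6


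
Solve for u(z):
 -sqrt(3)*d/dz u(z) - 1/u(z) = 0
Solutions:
 u(z) = -sqrt(C1 - 6*sqrt(3)*z)/3
 u(z) = sqrt(C1 - 6*sqrt(3)*z)/3


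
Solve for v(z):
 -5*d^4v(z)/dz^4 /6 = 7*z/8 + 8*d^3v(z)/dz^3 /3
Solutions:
 v(z) = C1 + C2*z + C3*z^2 + C4*exp(-16*z/5) - 7*z^4/512 + 35*z^3/2048


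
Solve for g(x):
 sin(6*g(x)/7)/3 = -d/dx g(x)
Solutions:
 x/3 + 7*log(cos(6*g(x)/7) - 1)/12 - 7*log(cos(6*g(x)/7) + 1)/12 = C1


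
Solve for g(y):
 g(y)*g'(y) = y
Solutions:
 g(y) = -sqrt(C1 + y^2)
 g(y) = sqrt(C1 + y^2)


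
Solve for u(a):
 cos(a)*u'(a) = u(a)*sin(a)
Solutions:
 u(a) = C1/cos(a)


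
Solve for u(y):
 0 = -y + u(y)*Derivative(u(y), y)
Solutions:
 u(y) = -sqrt(C1 + y^2)
 u(y) = sqrt(C1 + y^2)


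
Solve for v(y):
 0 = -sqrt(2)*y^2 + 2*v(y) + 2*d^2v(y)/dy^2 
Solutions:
 v(y) = C1*sin(y) + C2*cos(y) + sqrt(2)*y^2/2 - sqrt(2)


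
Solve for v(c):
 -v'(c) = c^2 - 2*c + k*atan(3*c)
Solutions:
 v(c) = C1 - c^3/3 + c^2 - k*(c*atan(3*c) - log(9*c^2 + 1)/6)


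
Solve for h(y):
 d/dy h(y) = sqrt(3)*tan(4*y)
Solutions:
 h(y) = C1 - sqrt(3)*log(cos(4*y))/4


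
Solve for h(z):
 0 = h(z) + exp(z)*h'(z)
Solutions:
 h(z) = C1*exp(exp(-z))


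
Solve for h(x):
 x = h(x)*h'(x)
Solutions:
 h(x) = -sqrt(C1 + x^2)
 h(x) = sqrt(C1 + x^2)


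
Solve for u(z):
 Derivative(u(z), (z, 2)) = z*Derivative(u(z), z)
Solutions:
 u(z) = C1 + C2*erfi(sqrt(2)*z/2)


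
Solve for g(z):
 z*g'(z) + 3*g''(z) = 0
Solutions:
 g(z) = C1 + C2*erf(sqrt(6)*z/6)


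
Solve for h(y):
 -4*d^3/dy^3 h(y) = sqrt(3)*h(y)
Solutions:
 h(y) = C3*exp(-2^(1/3)*3^(1/6)*y/2) + (C1*sin(2^(1/3)*3^(2/3)*y/4) + C2*cos(2^(1/3)*3^(2/3)*y/4))*exp(2^(1/3)*3^(1/6)*y/4)


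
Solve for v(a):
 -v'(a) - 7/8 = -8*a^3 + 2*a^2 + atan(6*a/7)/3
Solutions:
 v(a) = C1 + 2*a^4 - 2*a^3/3 - a*atan(6*a/7)/3 - 7*a/8 + 7*log(36*a^2 + 49)/36


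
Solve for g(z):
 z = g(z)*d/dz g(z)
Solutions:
 g(z) = -sqrt(C1 + z^2)
 g(z) = sqrt(C1 + z^2)


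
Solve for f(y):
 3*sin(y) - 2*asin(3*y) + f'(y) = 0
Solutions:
 f(y) = C1 + 2*y*asin(3*y) + 2*sqrt(1 - 9*y^2)/3 + 3*cos(y)


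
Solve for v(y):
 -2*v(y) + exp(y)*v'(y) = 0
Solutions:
 v(y) = C1*exp(-2*exp(-y))


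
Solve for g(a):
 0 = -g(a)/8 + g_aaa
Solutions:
 g(a) = C3*exp(a/2) + (C1*sin(sqrt(3)*a/4) + C2*cos(sqrt(3)*a/4))*exp(-a/4)


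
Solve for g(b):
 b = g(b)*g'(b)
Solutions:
 g(b) = -sqrt(C1 + b^2)
 g(b) = sqrt(C1 + b^2)


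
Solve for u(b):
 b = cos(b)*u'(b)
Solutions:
 u(b) = C1 + Integral(b/cos(b), b)


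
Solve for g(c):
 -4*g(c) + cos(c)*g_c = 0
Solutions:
 g(c) = C1*(sin(c)^2 + 2*sin(c) + 1)/(sin(c)^2 - 2*sin(c) + 1)


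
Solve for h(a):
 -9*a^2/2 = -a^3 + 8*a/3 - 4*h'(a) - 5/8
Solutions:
 h(a) = C1 - a^4/16 + 3*a^3/8 + a^2/3 - 5*a/32


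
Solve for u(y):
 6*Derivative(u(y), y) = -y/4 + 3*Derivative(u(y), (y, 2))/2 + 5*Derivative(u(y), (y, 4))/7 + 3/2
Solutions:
 u(y) = C1 + C2*exp(70^(1/3)*y*(-(60 + sqrt(3670))^(1/3) + 70^(1/3)/(60 + sqrt(3670))^(1/3))/20)*sin(sqrt(3)*70^(1/3)*y*(70^(1/3)/(60 + sqrt(3670))^(1/3) + (60 + sqrt(3670))^(1/3))/20) + C3*exp(70^(1/3)*y*(-(60 + sqrt(3670))^(1/3) + 70^(1/3)/(60 + sqrt(3670))^(1/3))/20)*cos(sqrt(3)*70^(1/3)*y*(70^(1/3)/(60 + sqrt(3670))^(1/3) + (60 + sqrt(3670))^(1/3))/20) + C4*exp(-70^(1/3)*y*(-(60 + sqrt(3670))^(1/3) + 70^(1/3)/(60 + sqrt(3670))^(1/3))/10) - y^2/48 + 23*y/96


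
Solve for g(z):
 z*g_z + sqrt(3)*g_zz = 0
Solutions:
 g(z) = C1 + C2*erf(sqrt(2)*3^(3/4)*z/6)


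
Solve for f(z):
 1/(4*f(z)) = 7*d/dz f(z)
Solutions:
 f(z) = -sqrt(C1 + 14*z)/14
 f(z) = sqrt(C1 + 14*z)/14


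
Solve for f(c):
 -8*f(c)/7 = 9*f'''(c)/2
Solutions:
 f(c) = C3*exp(-2*294^(1/3)*c/21) + (C1*sin(3^(5/6)*98^(1/3)*c/21) + C2*cos(3^(5/6)*98^(1/3)*c/21))*exp(294^(1/3)*c/21)


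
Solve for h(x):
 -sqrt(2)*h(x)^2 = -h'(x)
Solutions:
 h(x) = -1/(C1 + sqrt(2)*x)


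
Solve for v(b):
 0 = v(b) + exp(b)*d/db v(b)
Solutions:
 v(b) = C1*exp(exp(-b))


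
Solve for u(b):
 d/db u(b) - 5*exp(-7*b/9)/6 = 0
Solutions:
 u(b) = C1 - 15*exp(-7*b/9)/14


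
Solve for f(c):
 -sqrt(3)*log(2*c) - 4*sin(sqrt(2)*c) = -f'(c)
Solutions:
 f(c) = C1 + sqrt(3)*c*(log(c) - 1) + sqrt(3)*c*log(2) - 2*sqrt(2)*cos(sqrt(2)*c)


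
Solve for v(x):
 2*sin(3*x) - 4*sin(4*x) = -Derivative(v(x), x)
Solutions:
 v(x) = C1 + 2*cos(3*x)/3 - cos(4*x)


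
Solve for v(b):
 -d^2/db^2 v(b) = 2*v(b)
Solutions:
 v(b) = C1*sin(sqrt(2)*b) + C2*cos(sqrt(2)*b)


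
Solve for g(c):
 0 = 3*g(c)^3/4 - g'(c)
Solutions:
 g(c) = -sqrt(2)*sqrt(-1/(C1 + 3*c))
 g(c) = sqrt(2)*sqrt(-1/(C1 + 3*c))


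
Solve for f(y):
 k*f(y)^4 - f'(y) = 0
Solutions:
 f(y) = (-1/(C1 + 3*k*y))^(1/3)
 f(y) = (-1/(C1 + k*y))^(1/3)*(-3^(2/3) - 3*3^(1/6)*I)/6
 f(y) = (-1/(C1 + k*y))^(1/3)*(-3^(2/3) + 3*3^(1/6)*I)/6


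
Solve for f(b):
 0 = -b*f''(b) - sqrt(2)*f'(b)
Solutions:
 f(b) = C1 + C2*b^(1 - sqrt(2))


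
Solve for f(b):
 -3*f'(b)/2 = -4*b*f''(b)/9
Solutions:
 f(b) = C1 + C2*b^(35/8)


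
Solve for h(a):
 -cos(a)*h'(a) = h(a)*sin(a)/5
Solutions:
 h(a) = C1*cos(a)^(1/5)


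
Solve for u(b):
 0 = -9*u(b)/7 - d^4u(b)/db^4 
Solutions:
 u(b) = (C1*sin(sqrt(6)*7^(3/4)*b/14) + C2*cos(sqrt(6)*7^(3/4)*b/14))*exp(-sqrt(6)*7^(3/4)*b/14) + (C3*sin(sqrt(6)*7^(3/4)*b/14) + C4*cos(sqrt(6)*7^(3/4)*b/14))*exp(sqrt(6)*7^(3/4)*b/14)


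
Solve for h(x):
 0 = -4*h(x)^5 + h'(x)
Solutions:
 h(x) = -(-1/(C1 + 16*x))^(1/4)
 h(x) = (-1/(C1 + 16*x))^(1/4)
 h(x) = -I*(-1/(C1 + 16*x))^(1/4)
 h(x) = I*(-1/(C1 + 16*x))^(1/4)


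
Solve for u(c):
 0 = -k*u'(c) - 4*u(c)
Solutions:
 u(c) = C1*exp(-4*c/k)


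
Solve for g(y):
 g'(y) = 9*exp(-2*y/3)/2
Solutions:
 g(y) = C1 - 27*exp(-2*y/3)/4


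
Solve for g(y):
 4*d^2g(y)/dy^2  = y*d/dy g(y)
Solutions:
 g(y) = C1 + C2*erfi(sqrt(2)*y/4)


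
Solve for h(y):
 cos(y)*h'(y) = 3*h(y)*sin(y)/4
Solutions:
 h(y) = C1/cos(y)^(3/4)


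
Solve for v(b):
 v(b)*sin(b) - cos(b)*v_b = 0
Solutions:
 v(b) = C1/cos(b)


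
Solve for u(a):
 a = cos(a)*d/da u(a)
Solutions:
 u(a) = C1 + Integral(a/cos(a), a)


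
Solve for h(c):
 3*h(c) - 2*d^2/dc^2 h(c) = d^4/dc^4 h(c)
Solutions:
 h(c) = C1*exp(-c) + C2*exp(c) + C3*sin(sqrt(3)*c) + C4*cos(sqrt(3)*c)


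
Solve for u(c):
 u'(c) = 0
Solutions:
 u(c) = C1


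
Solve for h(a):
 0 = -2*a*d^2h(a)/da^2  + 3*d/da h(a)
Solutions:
 h(a) = C1 + C2*a^(5/2)


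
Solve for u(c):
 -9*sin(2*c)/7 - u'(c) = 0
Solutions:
 u(c) = C1 + 9*cos(2*c)/14


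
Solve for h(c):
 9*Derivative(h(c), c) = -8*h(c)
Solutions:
 h(c) = C1*exp(-8*c/9)


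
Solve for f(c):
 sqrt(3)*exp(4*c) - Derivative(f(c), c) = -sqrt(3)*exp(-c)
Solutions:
 f(c) = C1 + sqrt(3)*exp(4*c)/4 - sqrt(3)*exp(-c)


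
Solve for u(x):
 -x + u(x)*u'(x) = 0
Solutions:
 u(x) = -sqrt(C1 + x^2)
 u(x) = sqrt(C1 + x^2)


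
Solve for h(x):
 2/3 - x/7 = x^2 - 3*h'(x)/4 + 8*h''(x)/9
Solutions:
 h(x) = C1 + C2*exp(27*x/32) + 4*x^3/9 + 950*x^2/567 + 47192*x/15309


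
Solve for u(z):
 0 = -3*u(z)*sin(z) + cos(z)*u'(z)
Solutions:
 u(z) = C1/cos(z)^3


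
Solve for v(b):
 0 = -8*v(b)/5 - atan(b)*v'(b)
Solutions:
 v(b) = C1*exp(-8*Integral(1/atan(b), b)/5)


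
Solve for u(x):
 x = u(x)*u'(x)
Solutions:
 u(x) = -sqrt(C1 + x^2)
 u(x) = sqrt(C1 + x^2)


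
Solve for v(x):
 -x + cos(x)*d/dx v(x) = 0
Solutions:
 v(x) = C1 + Integral(x/cos(x), x)


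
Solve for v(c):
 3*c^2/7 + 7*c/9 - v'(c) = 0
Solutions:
 v(c) = C1 + c^3/7 + 7*c^2/18


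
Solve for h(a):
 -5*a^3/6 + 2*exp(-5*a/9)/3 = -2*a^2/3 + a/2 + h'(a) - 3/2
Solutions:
 h(a) = C1 - 5*a^4/24 + 2*a^3/9 - a^2/4 + 3*a/2 - 6*exp(-5*a/9)/5


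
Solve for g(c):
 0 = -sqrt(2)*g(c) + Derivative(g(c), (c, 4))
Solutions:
 g(c) = C1*exp(-2^(1/8)*c) + C2*exp(2^(1/8)*c) + C3*sin(2^(1/8)*c) + C4*cos(2^(1/8)*c)


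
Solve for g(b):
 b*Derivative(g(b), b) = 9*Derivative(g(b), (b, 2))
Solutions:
 g(b) = C1 + C2*erfi(sqrt(2)*b/6)


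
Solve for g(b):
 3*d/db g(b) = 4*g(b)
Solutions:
 g(b) = C1*exp(4*b/3)


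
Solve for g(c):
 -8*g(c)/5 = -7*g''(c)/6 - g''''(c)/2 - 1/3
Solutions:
 g(c) = C1*exp(-sqrt(30)*c*sqrt(-35 + sqrt(4105))/30) + C2*exp(sqrt(30)*c*sqrt(-35 + sqrt(4105))/30) + C3*sin(sqrt(30)*c*sqrt(35 + sqrt(4105))/30) + C4*cos(sqrt(30)*c*sqrt(35 + sqrt(4105))/30) + 5/24


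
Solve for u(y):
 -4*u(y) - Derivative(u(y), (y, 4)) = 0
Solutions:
 u(y) = (C1*sin(y) + C2*cos(y))*exp(-y) + (C3*sin(y) + C4*cos(y))*exp(y)


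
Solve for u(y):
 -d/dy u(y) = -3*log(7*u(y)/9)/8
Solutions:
 8*Integral(1/(-log(_y) - log(7) + 2*log(3)), (_y, u(y)))/3 = C1 - y


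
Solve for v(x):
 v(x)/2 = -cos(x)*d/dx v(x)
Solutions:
 v(x) = C1*(sin(x) - 1)^(1/4)/(sin(x) + 1)^(1/4)


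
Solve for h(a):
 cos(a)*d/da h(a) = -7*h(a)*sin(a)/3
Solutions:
 h(a) = C1*cos(a)^(7/3)


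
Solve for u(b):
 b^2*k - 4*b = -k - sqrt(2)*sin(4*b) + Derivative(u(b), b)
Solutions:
 u(b) = C1 + b^3*k/3 - 2*b^2 + b*k - sqrt(2)*cos(4*b)/4


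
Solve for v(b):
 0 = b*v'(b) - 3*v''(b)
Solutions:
 v(b) = C1 + C2*erfi(sqrt(6)*b/6)


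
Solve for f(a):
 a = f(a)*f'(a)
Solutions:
 f(a) = -sqrt(C1 + a^2)
 f(a) = sqrt(C1 + a^2)


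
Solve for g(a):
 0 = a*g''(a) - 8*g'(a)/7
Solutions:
 g(a) = C1 + C2*a^(15/7)


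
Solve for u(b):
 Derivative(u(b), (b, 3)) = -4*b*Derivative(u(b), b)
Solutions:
 u(b) = C1 + Integral(C2*airyai(-2^(2/3)*b) + C3*airybi(-2^(2/3)*b), b)


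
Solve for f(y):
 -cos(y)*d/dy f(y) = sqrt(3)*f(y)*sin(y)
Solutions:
 f(y) = C1*cos(y)^(sqrt(3))


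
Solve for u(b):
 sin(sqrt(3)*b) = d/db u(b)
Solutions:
 u(b) = C1 - sqrt(3)*cos(sqrt(3)*b)/3


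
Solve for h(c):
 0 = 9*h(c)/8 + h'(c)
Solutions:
 h(c) = C1*exp(-9*c/8)


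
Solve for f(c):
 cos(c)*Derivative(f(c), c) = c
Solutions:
 f(c) = C1 + Integral(c/cos(c), c)


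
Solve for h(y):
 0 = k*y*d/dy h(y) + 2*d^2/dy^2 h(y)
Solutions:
 h(y) = Piecewise((-sqrt(pi)*C1*erf(sqrt(k)*y/2)/sqrt(k) - C2, (k > 0) | (k < 0)), (-C1*y - C2, True))


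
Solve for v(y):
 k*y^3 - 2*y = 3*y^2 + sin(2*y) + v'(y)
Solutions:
 v(y) = C1 + k*y^4/4 - y^3 - y^2 + cos(2*y)/2


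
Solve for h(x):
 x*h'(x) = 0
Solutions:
 h(x) = C1


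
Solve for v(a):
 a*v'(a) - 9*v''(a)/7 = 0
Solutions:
 v(a) = C1 + C2*erfi(sqrt(14)*a/6)


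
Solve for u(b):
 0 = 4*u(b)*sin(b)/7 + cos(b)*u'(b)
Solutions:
 u(b) = C1*cos(b)^(4/7)


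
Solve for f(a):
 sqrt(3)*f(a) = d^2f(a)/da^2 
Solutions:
 f(a) = C1*exp(-3^(1/4)*a) + C2*exp(3^(1/4)*a)


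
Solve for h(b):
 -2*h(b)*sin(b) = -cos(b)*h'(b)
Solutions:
 h(b) = C1/cos(b)^2


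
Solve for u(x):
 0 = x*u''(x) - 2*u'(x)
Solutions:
 u(x) = C1 + C2*x^3


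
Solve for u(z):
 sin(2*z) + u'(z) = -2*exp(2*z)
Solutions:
 u(z) = C1 - exp(2*z) + cos(2*z)/2


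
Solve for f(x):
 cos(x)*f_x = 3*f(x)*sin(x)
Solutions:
 f(x) = C1/cos(x)^3


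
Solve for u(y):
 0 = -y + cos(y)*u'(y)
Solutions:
 u(y) = C1 + Integral(y/cos(y), y)


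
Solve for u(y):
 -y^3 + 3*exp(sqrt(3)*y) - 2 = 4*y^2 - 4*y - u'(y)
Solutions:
 u(y) = C1 + y^4/4 + 4*y^3/3 - 2*y^2 + 2*y - sqrt(3)*exp(sqrt(3)*y)


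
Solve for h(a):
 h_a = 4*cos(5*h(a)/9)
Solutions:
 -4*a - 9*log(sin(5*h(a)/9) - 1)/10 + 9*log(sin(5*h(a)/9) + 1)/10 = C1


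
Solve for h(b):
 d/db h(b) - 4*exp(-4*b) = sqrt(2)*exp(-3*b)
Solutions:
 h(b) = C1 - sqrt(2)*exp(-3*b)/3 - exp(-4*b)


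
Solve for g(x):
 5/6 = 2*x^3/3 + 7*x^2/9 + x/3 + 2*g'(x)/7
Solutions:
 g(x) = C1 - 7*x^4/12 - 49*x^3/54 - 7*x^2/12 + 35*x/12


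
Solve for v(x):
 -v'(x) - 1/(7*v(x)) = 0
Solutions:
 v(x) = -sqrt(C1 - 14*x)/7
 v(x) = sqrt(C1 - 14*x)/7


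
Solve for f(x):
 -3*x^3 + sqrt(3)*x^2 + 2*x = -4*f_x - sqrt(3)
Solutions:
 f(x) = C1 + 3*x^4/16 - sqrt(3)*x^3/12 - x^2/4 - sqrt(3)*x/4


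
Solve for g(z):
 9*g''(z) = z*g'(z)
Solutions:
 g(z) = C1 + C2*erfi(sqrt(2)*z/6)


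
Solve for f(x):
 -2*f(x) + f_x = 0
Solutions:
 f(x) = C1*exp(2*x)


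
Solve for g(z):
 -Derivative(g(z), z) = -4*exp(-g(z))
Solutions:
 g(z) = log(C1 + 4*z)


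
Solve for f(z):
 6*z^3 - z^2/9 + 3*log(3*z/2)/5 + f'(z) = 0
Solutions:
 f(z) = C1 - 3*z^4/2 + z^3/27 - 3*z*log(z)/5 - 3*z*log(3)/5 + 3*z*log(2)/5 + 3*z/5


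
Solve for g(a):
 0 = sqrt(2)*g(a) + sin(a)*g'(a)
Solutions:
 g(a) = C1*(cos(a) + 1)^(sqrt(2)/2)/(cos(a) - 1)^(sqrt(2)/2)


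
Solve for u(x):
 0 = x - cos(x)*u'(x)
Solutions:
 u(x) = C1 + Integral(x/cos(x), x)


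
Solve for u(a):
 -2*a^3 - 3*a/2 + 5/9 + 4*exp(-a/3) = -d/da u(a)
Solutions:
 u(a) = C1 + a^4/2 + 3*a^2/4 - 5*a/9 + 12*exp(-a/3)


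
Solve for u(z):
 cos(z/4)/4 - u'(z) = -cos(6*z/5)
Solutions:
 u(z) = C1 + sin(z/4) + 5*sin(6*z/5)/6


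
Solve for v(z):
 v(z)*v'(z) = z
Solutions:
 v(z) = -sqrt(C1 + z^2)
 v(z) = sqrt(C1 + z^2)


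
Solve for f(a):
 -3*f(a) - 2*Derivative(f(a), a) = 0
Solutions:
 f(a) = C1*exp(-3*a/2)


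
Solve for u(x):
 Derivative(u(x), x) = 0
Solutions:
 u(x) = C1


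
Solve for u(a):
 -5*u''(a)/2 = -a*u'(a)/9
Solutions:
 u(a) = C1 + C2*erfi(sqrt(5)*a/15)


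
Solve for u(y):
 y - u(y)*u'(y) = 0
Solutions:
 u(y) = -sqrt(C1 + y^2)
 u(y) = sqrt(C1 + y^2)


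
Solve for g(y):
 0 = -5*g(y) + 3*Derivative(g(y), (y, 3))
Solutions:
 g(y) = C3*exp(3^(2/3)*5^(1/3)*y/3) + (C1*sin(3^(1/6)*5^(1/3)*y/2) + C2*cos(3^(1/6)*5^(1/3)*y/2))*exp(-3^(2/3)*5^(1/3)*y/6)


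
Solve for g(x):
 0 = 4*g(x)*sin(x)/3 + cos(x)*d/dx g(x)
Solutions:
 g(x) = C1*cos(x)^(4/3)


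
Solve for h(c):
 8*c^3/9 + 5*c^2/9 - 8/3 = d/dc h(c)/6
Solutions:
 h(c) = C1 + 4*c^4/3 + 10*c^3/9 - 16*c


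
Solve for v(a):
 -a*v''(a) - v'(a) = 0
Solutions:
 v(a) = C1 + C2*log(a)


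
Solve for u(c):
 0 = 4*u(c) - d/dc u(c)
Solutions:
 u(c) = C1*exp(4*c)


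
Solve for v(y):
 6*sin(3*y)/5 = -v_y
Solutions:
 v(y) = C1 + 2*cos(3*y)/5


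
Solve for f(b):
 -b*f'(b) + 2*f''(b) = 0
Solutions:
 f(b) = C1 + C2*erfi(b/2)


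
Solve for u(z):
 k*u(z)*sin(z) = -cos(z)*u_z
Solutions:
 u(z) = C1*exp(k*log(cos(z)))


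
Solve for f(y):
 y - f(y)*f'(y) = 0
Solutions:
 f(y) = -sqrt(C1 + y^2)
 f(y) = sqrt(C1 + y^2)


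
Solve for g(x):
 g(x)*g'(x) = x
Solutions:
 g(x) = -sqrt(C1 + x^2)
 g(x) = sqrt(C1 + x^2)


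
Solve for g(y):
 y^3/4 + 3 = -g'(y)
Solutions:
 g(y) = C1 - y^4/16 - 3*y


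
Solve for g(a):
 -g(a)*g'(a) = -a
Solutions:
 g(a) = -sqrt(C1 + a^2)
 g(a) = sqrt(C1 + a^2)


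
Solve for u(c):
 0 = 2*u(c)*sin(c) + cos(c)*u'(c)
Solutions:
 u(c) = C1*cos(c)^2


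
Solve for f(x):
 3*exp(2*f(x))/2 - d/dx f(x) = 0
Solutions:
 f(x) = log(-sqrt(-1/(C1 + 3*x)))
 f(x) = log(-1/(C1 + 3*x))/2


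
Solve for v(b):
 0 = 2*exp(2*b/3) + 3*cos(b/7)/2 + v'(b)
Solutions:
 v(b) = C1 - 3*exp(2*b/3) - 21*sin(b/7)/2


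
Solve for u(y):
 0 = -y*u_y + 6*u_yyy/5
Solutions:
 u(y) = C1 + Integral(C2*airyai(5^(1/3)*6^(2/3)*y/6) + C3*airybi(5^(1/3)*6^(2/3)*y/6), y)


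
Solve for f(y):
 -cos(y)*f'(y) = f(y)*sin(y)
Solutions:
 f(y) = C1*cos(y)


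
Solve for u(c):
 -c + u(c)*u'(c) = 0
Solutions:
 u(c) = -sqrt(C1 + c^2)
 u(c) = sqrt(C1 + c^2)


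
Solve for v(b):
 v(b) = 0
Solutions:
 v(b) = 0


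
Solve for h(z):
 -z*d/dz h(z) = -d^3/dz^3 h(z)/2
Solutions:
 h(z) = C1 + Integral(C2*airyai(2^(1/3)*z) + C3*airybi(2^(1/3)*z), z)


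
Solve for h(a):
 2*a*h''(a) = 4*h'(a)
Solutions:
 h(a) = C1 + C2*a^3


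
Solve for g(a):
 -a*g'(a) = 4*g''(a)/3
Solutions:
 g(a) = C1 + C2*erf(sqrt(6)*a/4)


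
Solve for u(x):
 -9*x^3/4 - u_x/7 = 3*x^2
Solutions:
 u(x) = C1 - 63*x^4/16 - 7*x^3


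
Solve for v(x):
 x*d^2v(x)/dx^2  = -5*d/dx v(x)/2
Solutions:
 v(x) = C1 + C2/x^(3/2)


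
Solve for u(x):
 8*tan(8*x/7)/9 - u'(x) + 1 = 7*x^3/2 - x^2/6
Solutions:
 u(x) = C1 - 7*x^4/8 + x^3/18 + x - 7*log(cos(8*x/7))/9


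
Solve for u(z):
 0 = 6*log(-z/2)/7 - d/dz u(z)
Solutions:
 u(z) = C1 + 6*z*log(-z)/7 + 6*z*(-1 - log(2))/7


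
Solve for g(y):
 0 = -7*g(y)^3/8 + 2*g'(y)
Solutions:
 g(y) = -2*sqrt(2)*sqrt(-1/(C1 + 7*y))
 g(y) = 2*sqrt(2)*sqrt(-1/(C1 + 7*y))


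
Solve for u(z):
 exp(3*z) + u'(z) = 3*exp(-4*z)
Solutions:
 u(z) = C1 - exp(3*z)/3 - 3*exp(-4*z)/4


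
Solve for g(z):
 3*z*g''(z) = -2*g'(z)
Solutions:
 g(z) = C1 + C2*z^(1/3)


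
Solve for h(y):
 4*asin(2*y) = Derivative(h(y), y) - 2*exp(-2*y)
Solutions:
 h(y) = C1 + 4*y*asin(2*y) + 2*sqrt(1 - 4*y^2) - exp(-2*y)


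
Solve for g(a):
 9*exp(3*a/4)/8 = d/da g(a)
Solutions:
 g(a) = C1 + 3*exp(3*a/4)/2


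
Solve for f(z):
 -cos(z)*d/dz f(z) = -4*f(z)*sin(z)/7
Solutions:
 f(z) = C1/cos(z)^(4/7)


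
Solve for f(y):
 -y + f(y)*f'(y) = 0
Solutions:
 f(y) = -sqrt(C1 + y^2)
 f(y) = sqrt(C1 + y^2)


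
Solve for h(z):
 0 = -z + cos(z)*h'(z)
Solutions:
 h(z) = C1 + Integral(z/cos(z), z)


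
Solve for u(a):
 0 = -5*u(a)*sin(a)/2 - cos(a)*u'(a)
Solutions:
 u(a) = C1*cos(a)^(5/2)


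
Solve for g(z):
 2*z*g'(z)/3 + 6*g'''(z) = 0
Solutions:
 g(z) = C1 + Integral(C2*airyai(-3^(1/3)*z/3) + C3*airybi(-3^(1/3)*z/3), z)


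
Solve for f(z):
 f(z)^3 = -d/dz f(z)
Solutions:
 f(z) = -sqrt(2)*sqrt(-1/(C1 - z))/2
 f(z) = sqrt(2)*sqrt(-1/(C1 - z))/2


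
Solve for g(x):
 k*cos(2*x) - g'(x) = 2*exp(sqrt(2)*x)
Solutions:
 g(x) = C1 + k*sin(2*x)/2 - sqrt(2)*exp(sqrt(2)*x)


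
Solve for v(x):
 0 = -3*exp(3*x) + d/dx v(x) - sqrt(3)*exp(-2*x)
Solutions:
 v(x) = C1 + exp(3*x) - sqrt(3)*exp(-2*x)/2


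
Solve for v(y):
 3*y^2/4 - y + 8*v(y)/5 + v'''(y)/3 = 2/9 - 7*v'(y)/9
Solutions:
 v(y) = C1*exp(5^(1/3)*y*(-35/(324 + sqrt(113551))^(1/3) + 5^(1/3)*(324 + sqrt(113551))^(1/3))/30)*sin(sqrt(3)*5^(1/3)*y*(35/(324 + sqrt(113551))^(1/3) + 5^(1/3)*(324 + sqrt(113551))^(1/3))/30) + C2*exp(5^(1/3)*y*(-35/(324 + sqrt(113551))^(1/3) + 5^(1/3)*(324 + sqrt(113551))^(1/3))/30)*cos(sqrt(3)*5^(1/3)*y*(35/(324 + sqrt(113551))^(1/3) + 5^(1/3)*(324 + sqrt(113551))^(1/3))/30) + C3*exp(-5^(1/3)*y*(-35/(324 + sqrt(113551))^(1/3) + 5^(1/3)*(324 + sqrt(113551))^(1/3))/15) - 15*y^2/32 + 415*y/384 - 10685/27648


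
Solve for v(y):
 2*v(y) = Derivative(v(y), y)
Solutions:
 v(y) = C1*exp(2*y)


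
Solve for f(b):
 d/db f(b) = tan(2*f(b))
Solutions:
 f(b) = -asin(C1*exp(2*b))/2 + pi/2
 f(b) = asin(C1*exp(2*b))/2


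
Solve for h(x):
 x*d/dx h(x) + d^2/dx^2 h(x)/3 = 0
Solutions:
 h(x) = C1 + C2*erf(sqrt(6)*x/2)


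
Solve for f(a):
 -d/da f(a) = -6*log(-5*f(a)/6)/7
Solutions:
 -7*Integral(1/(log(-_y) - log(6) + log(5)), (_y, f(a)))/6 = C1 - a


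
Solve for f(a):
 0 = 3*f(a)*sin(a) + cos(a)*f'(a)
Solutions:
 f(a) = C1*cos(a)^3


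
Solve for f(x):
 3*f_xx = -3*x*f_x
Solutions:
 f(x) = C1 + C2*erf(sqrt(2)*x/2)


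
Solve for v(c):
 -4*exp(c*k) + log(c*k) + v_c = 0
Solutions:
 v(c) = C1 - c*log(c*k) + c + Piecewise((4*exp(c*k)/k, Ne(k, 0)), (4*c, True))


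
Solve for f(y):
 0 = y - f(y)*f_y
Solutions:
 f(y) = -sqrt(C1 + y^2)
 f(y) = sqrt(C1 + y^2)


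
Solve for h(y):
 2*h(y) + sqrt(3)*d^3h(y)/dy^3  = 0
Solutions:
 h(y) = C3*exp(-2^(1/3)*3^(5/6)*y/3) + (C1*sin(6^(1/3)*y/2) + C2*cos(6^(1/3)*y/2))*exp(2^(1/3)*3^(5/6)*y/6)


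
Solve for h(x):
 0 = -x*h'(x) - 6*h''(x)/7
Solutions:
 h(x) = C1 + C2*erf(sqrt(21)*x/6)


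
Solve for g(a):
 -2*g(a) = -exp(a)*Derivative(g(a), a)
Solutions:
 g(a) = C1*exp(-2*exp(-a))


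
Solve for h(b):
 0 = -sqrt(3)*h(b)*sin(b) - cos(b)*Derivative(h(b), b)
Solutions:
 h(b) = C1*cos(b)^(sqrt(3))


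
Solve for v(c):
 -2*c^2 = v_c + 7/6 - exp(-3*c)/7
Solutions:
 v(c) = C1 - 2*c^3/3 - 7*c/6 - exp(-3*c)/21


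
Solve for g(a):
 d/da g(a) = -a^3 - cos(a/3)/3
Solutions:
 g(a) = C1 - a^4/4 - sin(a/3)


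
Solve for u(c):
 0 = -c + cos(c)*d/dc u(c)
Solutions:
 u(c) = C1 + Integral(c/cos(c), c)


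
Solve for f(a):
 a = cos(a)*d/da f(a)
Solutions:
 f(a) = C1 + Integral(a/cos(a), a)


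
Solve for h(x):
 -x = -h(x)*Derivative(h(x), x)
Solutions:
 h(x) = -sqrt(C1 + x^2)
 h(x) = sqrt(C1 + x^2)


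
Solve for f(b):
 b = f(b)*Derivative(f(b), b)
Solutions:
 f(b) = -sqrt(C1 + b^2)
 f(b) = sqrt(C1 + b^2)


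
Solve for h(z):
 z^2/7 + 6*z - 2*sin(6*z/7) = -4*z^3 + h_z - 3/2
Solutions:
 h(z) = C1 + z^4 + z^3/21 + 3*z^2 + 3*z/2 + 7*cos(6*z/7)/3


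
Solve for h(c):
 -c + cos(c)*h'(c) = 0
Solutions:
 h(c) = C1 + Integral(c/cos(c), c)


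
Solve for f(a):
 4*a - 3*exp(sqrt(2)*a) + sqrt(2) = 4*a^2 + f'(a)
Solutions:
 f(a) = C1 - 4*a^3/3 + 2*a^2 + sqrt(2)*a - 3*sqrt(2)*exp(sqrt(2)*a)/2


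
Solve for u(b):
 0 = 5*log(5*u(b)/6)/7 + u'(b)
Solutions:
 7*Integral(1/(log(_y) - log(6) + log(5)), (_y, u(b)))/5 = C1 - b


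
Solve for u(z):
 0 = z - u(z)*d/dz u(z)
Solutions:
 u(z) = -sqrt(C1 + z^2)
 u(z) = sqrt(C1 + z^2)


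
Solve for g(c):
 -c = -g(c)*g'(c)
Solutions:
 g(c) = -sqrt(C1 + c^2)
 g(c) = sqrt(C1 + c^2)


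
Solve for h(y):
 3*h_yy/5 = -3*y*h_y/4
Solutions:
 h(y) = C1 + C2*erf(sqrt(10)*y/4)


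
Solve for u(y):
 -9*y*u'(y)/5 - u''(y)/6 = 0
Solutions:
 u(y) = C1 + C2*erf(3*sqrt(15)*y/5)


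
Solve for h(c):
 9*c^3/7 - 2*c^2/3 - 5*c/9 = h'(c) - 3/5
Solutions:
 h(c) = C1 + 9*c^4/28 - 2*c^3/9 - 5*c^2/18 + 3*c/5


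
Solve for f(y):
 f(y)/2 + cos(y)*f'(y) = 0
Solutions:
 f(y) = C1*(sin(y) - 1)^(1/4)/(sin(y) + 1)^(1/4)


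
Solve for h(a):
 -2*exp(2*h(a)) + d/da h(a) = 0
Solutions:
 h(a) = log(-sqrt(-1/(C1 + 2*a))) - log(2)/2
 h(a) = log(-1/(C1 + 2*a))/2 - log(2)/2


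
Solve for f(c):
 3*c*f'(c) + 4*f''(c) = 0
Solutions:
 f(c) = C1 + C2*erf(sqrt(6)*c/4)


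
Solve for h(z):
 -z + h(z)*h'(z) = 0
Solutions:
 h(z) = -sqrt(C1 + z^2)
 h(z) = sqrt(C1 + z^2)


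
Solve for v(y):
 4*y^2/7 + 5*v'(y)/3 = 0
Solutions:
 v(y) = C1 - 4*y^3/35


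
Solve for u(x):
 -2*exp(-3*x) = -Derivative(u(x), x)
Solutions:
 u(x) = C1 - 2*exp(-3*x)/3


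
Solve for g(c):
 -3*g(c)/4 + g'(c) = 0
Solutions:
 g(c) = C1*exp(3*c/4)


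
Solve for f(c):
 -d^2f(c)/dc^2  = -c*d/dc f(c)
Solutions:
 f(c) = C1 + C2*erfi(sqrt(2)*c/2)


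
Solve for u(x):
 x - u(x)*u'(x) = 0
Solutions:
 u(x) = -sqrt(C1 + x^2)
 u(x) = sqrt(C1 + x^2)


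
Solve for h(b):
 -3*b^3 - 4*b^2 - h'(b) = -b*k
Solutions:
 h(b) = C1 - 3*b^4/4 - 4*b^3/3 + b^2*k/2


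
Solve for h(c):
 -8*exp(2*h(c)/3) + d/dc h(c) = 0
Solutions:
 h(c) = 3*log(-sqrt(-1/(C1 + 8*c))) - 3*log(2) + 3*log(6)/2
 h(c) = 3*log(-1/(C1 + 8*c))/2 - 3*log(2) + 3*log(6)/2


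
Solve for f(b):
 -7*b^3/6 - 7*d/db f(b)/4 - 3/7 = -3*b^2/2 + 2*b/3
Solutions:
 f(b) = C1 - b^4/6 + 2*b^3/7 - 4*b^2/21 - 12*b/49


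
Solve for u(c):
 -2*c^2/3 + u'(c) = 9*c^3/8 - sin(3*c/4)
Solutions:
 u(c) = C1 + 9*c^4/32 + 2*c^3/9 + 4*cos(3*c/4)/3


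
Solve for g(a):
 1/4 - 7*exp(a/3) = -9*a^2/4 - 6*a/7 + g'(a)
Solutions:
 g(a) = C1 + 3*a^3/4 + 3*a^2/7 + a/4 - 21*exp(a/3)


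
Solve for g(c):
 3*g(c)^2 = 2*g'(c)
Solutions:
 g(c) = -2/(C1 + 3*c)


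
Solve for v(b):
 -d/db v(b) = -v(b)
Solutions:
 v(b) = C1*exp(b)


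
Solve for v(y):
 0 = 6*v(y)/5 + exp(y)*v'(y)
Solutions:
 v(y) = C1*exp(6*exp(-y)/5)


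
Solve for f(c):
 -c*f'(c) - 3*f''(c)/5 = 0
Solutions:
 f(c) = C1 + C2*erf(sqrt(30)*c/6)


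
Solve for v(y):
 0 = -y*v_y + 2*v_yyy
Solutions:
 v(y) = C1 + Integral(C2*airyai(2^(2/3)*y/2) + C3*airybi(2^(2/3)*y/2), y)


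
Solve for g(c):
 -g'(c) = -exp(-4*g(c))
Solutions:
 g(c) = log(-I*(C1 + 4*c)^(1/4))
 g(c) = log(I*(C1 + 4*c)^(1/4))
 g(c) = log(-(C1 + 4*c)^(1/4))
 g(c) = log(C1 + 4*c)/4


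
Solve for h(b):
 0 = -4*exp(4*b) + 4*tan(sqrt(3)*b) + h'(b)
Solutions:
 h(b) = C1 + exp(4*b) + 4*sqrt(3)*log(cos(sqrt(3)*b))/3


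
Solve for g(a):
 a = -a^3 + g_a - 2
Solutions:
 g(a) = C1 + a^4/4 + a^2/2 + 2*a


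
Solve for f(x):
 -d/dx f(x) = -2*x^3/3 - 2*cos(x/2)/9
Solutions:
 f(x) = C1 + x^4/6 + 4*sin(x/2)/9


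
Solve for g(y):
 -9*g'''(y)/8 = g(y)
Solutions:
 g(y) = C3*exp(-2*3^(1/3)*y/3) + (C1*sin(3^(5/6)*y/3) + C2*cos(3^(5/6)*y/3))*exp(3^(1/3)*y/3)


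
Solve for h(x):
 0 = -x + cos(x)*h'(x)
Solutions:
 h(x) = C1 + Integral(x/cos(x), x)


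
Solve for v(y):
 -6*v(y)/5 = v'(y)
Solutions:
 v(y) = C1*exp(-6*y/5)


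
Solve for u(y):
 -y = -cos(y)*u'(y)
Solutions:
 u(y) = C1 + Integral(y/cos(y), y)


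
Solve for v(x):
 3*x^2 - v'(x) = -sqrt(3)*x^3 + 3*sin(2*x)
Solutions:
 v(x) = C1 + sqrt(3)*x^4/4 + x^3 + 3*cos(2*x)/2


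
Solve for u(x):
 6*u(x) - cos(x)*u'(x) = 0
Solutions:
 u(x) = C1*(sin(x)^3 + 3*sin(x)^2 + 3*sin(x) + 1)/(sin(x)^3 - 3*sin(x)^2 + 3*sin(x) - 1)


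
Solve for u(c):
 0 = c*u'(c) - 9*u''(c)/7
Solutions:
 u(c) = C1 + C2*erfi(sqrt(14)*c/6)


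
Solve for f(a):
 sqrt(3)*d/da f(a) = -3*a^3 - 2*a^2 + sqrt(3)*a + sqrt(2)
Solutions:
 f(a) = C1 - sqrt(3)*a^4/4 - 2*sqrt(3)*a^3/9 + a^2/2 + sqrt(6)*a/3


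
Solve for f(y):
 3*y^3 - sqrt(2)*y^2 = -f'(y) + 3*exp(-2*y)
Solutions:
 f(y) = C1 - 3*y^4/4 + sqrt(2)*y^3/3 - 3*exp(-2*y)/2


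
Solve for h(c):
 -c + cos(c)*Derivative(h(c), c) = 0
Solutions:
 h(c) = C1 + Integral(c/cos(c), c)


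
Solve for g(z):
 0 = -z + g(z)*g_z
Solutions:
 g(z) = -sqrt(C1 + z^2)
 g(z) = sqrt(C1 + z^2)


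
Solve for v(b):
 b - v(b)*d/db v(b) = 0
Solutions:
 v(b) = -sqrt(C1 + b^2)
 v(b) = sqrt(C1 + b^2)


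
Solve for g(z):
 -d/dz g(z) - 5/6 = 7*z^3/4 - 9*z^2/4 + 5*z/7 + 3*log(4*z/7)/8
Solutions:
 g(z) = C1 - 7*z^4/16 + 3*z^3/4 - 5*z^2/14 - 3*z*log(z)/8 - 3*z*log(2)/4 - 11*z/24 + 3*z*log(7)/8


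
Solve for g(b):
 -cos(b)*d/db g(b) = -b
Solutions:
 g(b) = C1 + Integral(b/cos(b), b)


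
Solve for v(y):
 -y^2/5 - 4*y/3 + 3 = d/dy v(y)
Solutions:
 v(y) = C1 - y^3/15 - 2*y^2/3 + 3*y


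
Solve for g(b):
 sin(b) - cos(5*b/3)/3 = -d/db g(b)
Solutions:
 g(b) = C1 + sin(5*b/3)/5 + cos(b)


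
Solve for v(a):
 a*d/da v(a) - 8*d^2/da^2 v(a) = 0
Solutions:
 v(a) = C1 + C2*erfi(a/4)


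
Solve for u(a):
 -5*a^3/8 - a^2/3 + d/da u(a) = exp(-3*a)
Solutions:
 u(a) = C1 + 5*a^4/32 + a^3/9 - exp(-3*a)/3


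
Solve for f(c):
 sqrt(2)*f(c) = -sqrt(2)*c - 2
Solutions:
 f(c) = -c - sqrt(2)


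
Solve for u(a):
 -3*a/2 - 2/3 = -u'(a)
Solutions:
 u(a) = C1 + 3*a^2/4 + 2*a/3


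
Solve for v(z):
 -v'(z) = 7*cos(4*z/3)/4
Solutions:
 v(z) = C1 - 21*sin(4*z/3)/16


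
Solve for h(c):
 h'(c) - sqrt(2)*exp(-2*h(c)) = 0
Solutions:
 h(c) = log(-sqrt(C1 + 2*sqrt(2)*c))
 h(c) = log(C1 + 2*sqrt(2)*c)/2


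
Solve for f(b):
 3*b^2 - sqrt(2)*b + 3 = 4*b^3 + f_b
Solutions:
 f(b) = C1 - b^4 + b^3 - sqrt(2)*b^2/2 + 3*b


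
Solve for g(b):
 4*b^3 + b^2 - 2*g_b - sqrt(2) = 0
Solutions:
 g(b) = C1 + b^4/2 + b^3/6 - sqrt(2)*b/2


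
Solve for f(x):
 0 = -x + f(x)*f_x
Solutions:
 f(x) = -sqrt(C1 + x^2)
 f(x) = sqrt(C1 + x^2)


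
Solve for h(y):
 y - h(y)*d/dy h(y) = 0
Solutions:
 h(y) = -sqrt(C1 + y^2)
 h(y) = sqrt(C1 + y^2)
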